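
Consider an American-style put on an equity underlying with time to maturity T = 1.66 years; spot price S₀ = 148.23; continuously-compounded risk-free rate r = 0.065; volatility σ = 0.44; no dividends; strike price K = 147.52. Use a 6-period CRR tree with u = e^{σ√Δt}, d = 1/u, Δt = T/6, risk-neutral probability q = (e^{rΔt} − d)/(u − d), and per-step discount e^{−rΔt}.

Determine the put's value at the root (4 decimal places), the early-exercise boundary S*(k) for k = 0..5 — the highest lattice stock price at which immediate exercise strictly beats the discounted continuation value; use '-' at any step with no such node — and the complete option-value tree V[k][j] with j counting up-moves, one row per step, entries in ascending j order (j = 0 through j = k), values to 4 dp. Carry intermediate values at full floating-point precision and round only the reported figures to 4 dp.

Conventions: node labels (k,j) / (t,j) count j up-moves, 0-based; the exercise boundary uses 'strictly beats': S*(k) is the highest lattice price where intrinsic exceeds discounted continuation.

Δt=0.27667  u=1.26041  d=0.79339  q=0.48125  discount=0.98218
step 6 (expiry): payoffs max(K−S,0) = 110.5485 88.7859 54.2132 0.0000 0.0000 0.0000 0.0000
step 5: (k=5,j=0): S=46.5993, K−S=100.9207, hold=98.2916 ⇒ V=100.9207 exercise | (k=5,j=1): S=74.0290, K−S=73.4910, hold=70.8618 ⇒ V=73.4910 exercise | (k=5,j=2): S=117.6047, K−S=29.9153, hold=27.6217 ⇒ V=29.9153 exercise | (k=5,j=3): S=186.8304, K−S=0.0000, hold=0.0000 ⇒ V=0.0000 continue | (k=5,j=4): S=296.8044, K−S=0.0000, hold=0.0000 ⇒ V=0.0000 continue | (k=5,j=5): S=471.5125, K−S=0.0000, hold=0.0000 ⇒ V=0.0000 continue  boundary S*=117.6047
step 4: (k=4,j=0): S=58.7341, K−S=88.7859, hold=86.1567 ⇒ V=88.7859 exercise | (k=4,j=1): S=93.3068, K−S=54.2132, hold=51.5840 ⇒ V=54.2132 exercise | (k=4,j=2): S=148.2300, K−S=0.0000, hold=15.2419 ⇒ V=15.2419 continue | (k=4,j=3): S=235.4827, K−S=0.0000, hold=0.0000 ⇒ V=0.0000 continue | (k=4,j=4): S=374.0949, K−S=0.0000, hold=0.0000 ⇒ V=0.0000 continue  boundary S*=93.3068
step 3: (k=3,j=0): S=74.0290, K−S=73.4910, hold=70.8618 ⇒ V=73.4910 exercise | (k=3,j=1): S=117.6047, K−S=29.9153, hold=34.8262 ⇒ V=34.8262 continue | (k=3,j=2): S=186.8304, K−S=0.0000, hold=7.7658 ⇒ V=7.7658 continue | (k=3,j=3): S=296.8044, K−S=0.0000, hold=0.0000 ⇒ V=0.0000 continue  boundary S*=74.0290
step 2: (k=2,j=0): S=93.3068, K−S=54.2132, hold=53.9053 ⇒ V=54.2132 exercise | (k=2,j=1): S=148.2300, K−S=0.0000, hold=21.4147 ⇒ V=21.4147 continue | (k=2,j=2): S=235.4827, K−S=0.0000, hold=3.9567 ⇒ V=3.9567 continue  boundary S*=93.3068
step 1: (k=1,j=0): S=117.6047, K−S=29.9153, hold=37.7439 ⇒ V=37.7439 continue | (k=1,j=1): S=186.8304, K−S=0.0000, hold=12.7810 ⇒ V=12.7810 continue  boundary S*=-
step 0: (k=0,j=0): S=148.2300, K−S=0.0000, hold=25.2719 ⇒ V=25.2719 continue  boundary S*=-

price = 25.2719
boundary = - - 93.3068 74.0290 93.3068 117.6047
tree:
25.2719
37.7439 12.7810
54.2132 21.4147 3.9567
73.4910 34.8262 7.7658 0.0000
88.7859 54.2132 15.2419 0.0000 0.0000
100.9207 73.4910 29.9153 0.0000 0.0000 0.0000
110.5485 88.7859 54.2132 0.0000 0.0000 0.0000 0.0000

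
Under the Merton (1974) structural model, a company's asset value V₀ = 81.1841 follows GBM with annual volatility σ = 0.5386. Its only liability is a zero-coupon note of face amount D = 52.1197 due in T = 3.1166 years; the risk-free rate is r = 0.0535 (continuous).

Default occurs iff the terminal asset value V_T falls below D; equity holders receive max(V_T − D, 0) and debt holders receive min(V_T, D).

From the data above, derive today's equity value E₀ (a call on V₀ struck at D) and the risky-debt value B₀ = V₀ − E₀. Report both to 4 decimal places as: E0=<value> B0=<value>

E0=45.4995 B0=35.6846

Apply the equity-as-call identities (strike 52.1197, horizon 3.1166 years):
d₁ = [ln(V₀/D) + (r + σ²/2)T] / (σ√T)
   = [ln(81.1841/52.1197) + (0.0535 + 0.5·0.5386²)·3.1166] / (0.5386·√3.1166)
   = [0.443176 + 0.618785] / 0.950839 = 1.116868
d₂ = d₁ − σ√T = 1.116868 − 0.950839 = 0.166030
N(d₁) = 0.867975,  N(d₂) = 0.565933,  e^(−rT) = 0.846421
E₀ = V₀·N(d₁) − D·e^(−rT)·N(d₂)
   = 81.1841·0.867975 − 52.1197·0.846421·0.565933 = 45.499477
B₀ = V₀ − E₀ = 81.1841 − 45.499477 = 35.684623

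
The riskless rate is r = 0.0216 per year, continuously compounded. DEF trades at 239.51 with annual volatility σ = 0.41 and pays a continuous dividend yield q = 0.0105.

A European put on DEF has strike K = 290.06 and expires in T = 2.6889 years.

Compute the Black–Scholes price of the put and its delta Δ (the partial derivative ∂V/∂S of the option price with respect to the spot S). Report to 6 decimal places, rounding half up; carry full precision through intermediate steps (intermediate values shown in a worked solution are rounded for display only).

price = 88.939034
Δ = -0.449012

σ√T = 0.41·√2.6889 = 0.672312
d₁ = (ln(S/K) + (r−q+σ²/2)T) / (σ√T) = (ln(239.51/290.06) + (0.0216−0.0105+0.41²/2)·2.6889) / 0.672312 = (-0.191493 + 0.255849) / 0.672312 = 0.095724
d₂ = d₁ − σ√T = 0.095724 − 0.672312 = -0.576589
e^{−rT} = 0.943574
e^{−qT} = 0.972161
N(−d₁) = 0.461870,  N(−d₂) = 0.717891
Put price V = K·e^{−rT}·N(−d₂) − S·e^{−qT}·N(−d₁) = 196.481948 − 107.542914 = 88.939034
Δ = −e^{−qT}·N(−d₁) = -0.449012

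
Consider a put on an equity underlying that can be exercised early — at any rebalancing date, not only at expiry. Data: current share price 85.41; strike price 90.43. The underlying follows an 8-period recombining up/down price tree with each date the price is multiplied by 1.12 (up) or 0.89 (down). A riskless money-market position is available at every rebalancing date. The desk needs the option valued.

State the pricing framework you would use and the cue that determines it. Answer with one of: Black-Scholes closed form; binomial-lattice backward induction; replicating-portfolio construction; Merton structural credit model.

framework: binomial-lattice backward induction

Key observation: early exercise of the strike-90.43 put must be checked at each of the 8 dates (spot 85.41), which forces a node-by-node comparison of intrinsic and continuation value backward from expiry.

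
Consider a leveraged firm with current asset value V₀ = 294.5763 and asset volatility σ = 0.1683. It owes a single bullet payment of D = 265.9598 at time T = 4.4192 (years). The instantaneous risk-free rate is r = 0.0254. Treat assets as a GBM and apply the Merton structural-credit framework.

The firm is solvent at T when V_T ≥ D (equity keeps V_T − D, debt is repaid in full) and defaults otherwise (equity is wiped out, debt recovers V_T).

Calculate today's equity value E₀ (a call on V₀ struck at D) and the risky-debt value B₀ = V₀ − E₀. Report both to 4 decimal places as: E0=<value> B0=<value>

E0=72.3595 B0=222.2168

Apply the equity-as-call identities (strike 265.9598, horizon 4.4192 years):
d₁ = [ln(V₀/D) + (r + σ²/2)T] / (σ√T)
   = [ln(294.5763/265.9598) + (0.0254 + 0.5·0.1683²)·4.4192] / (0.1683·√4.4192)
   = [0.102193 + 0.174834] / 0.353798 = 0.783009
d₂ = d₁ − σ√T = 0.783009 − 0.353798 = 0.429210
N(d₁) = 0.783189,  N(d₂) = 0.666115,  e^(−rT) = 0.893823
E₀ = V₀·N(d₁) − D·e^(−rT)·N(d₂)
   = 294.5763·0.783189 − 265.9598·0.893823·0.666115 = 72.359457
B₀ = V₀ − E₀ = 294.5763 − 72.359457 = 222.216843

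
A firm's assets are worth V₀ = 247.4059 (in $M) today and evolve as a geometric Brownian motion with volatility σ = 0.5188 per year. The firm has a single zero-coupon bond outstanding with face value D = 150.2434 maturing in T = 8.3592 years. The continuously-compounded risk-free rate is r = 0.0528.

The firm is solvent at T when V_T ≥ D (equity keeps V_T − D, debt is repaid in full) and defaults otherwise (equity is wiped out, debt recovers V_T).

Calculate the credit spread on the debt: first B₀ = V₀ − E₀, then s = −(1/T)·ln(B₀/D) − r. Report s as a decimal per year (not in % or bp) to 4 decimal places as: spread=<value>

spread=0.0485

Work the structural quantities from V₀ = 247.4059 against face 150.2434:
d₁ = [ln(V₀/D) + (r + σ²/2)T] / (σ√T)
   = [ln(247.4059/150.2434) + (0.0528 + 0.5·0.5188²)·8.3592] / (0.5188·√8.3592)
   = [0.498774 + 1.566319] / 1.499969 = 1.376757
d₂ = d₁ − σ√T = 1.376757 − 1.499969 = -0.123212
N(d₁) = 0.915706,  N(d₂) = 0.450970,  e^(−rT) = 0.643157
E₀ = V₀·N(d₁) − D·e^(−rT)·N(d₂)
   = 247.4059·0.915706 − 150.2434·0.643157·0.450970 = 182.973883
B₀ = V₀ − E₀ = 247.4059 − 182.973883 = 64.432017
spread = −(1/T)·ln(B₀/D) − r = −(1/8.3592)·ln(64.432017/150.2434) − 0.0528 = 0.04848314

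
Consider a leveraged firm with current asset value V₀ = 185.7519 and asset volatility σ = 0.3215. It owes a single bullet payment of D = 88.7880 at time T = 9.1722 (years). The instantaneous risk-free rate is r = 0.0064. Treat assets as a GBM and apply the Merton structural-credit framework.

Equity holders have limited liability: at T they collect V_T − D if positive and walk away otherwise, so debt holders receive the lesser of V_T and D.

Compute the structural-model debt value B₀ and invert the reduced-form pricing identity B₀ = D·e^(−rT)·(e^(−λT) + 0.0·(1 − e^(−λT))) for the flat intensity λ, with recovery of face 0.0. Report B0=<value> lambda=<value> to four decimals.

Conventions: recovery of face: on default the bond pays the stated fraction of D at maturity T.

Equity is a call on the firm's assets struck at D = 88.7880:
d₁ = [ln(V₀/D) + (r + σ²/2)T] / (σ√T)
   = [ln(185.7519/88.7880) + (0.0064 + 0.5·0.3215²)·9.1722] / (0.3215·√9.1722)
   = [0.738160 + 0.532732] / 0.973683 = 1.305242
d₂ = d₁ − σ√T = 1.305242 − 0.973683 = 0.331558
N(d₁) = 0.904095,  N(d₂) = 0.629889,  e^(−rT) = 0.942988
E₀ = V₀·N(d₁) − D·e^(−rT)·N(d₂)
   = 185.7519·0.904095 − 88.7880·0.942988·0.629889 = 115.199265
B₀ = V₀ − E₀ = 185.7519 − 115.199265 = 70.552635
e^(−λT) = (B₀·e^(rT)/D − 0)/(1 − 0) = (70.5526·1.060459/88.7880 − 0)/1 = 0.84266070
λ = −ln(0.84266070)/9.1722 = 0.018664

B0=70.5526 lambda=0.0187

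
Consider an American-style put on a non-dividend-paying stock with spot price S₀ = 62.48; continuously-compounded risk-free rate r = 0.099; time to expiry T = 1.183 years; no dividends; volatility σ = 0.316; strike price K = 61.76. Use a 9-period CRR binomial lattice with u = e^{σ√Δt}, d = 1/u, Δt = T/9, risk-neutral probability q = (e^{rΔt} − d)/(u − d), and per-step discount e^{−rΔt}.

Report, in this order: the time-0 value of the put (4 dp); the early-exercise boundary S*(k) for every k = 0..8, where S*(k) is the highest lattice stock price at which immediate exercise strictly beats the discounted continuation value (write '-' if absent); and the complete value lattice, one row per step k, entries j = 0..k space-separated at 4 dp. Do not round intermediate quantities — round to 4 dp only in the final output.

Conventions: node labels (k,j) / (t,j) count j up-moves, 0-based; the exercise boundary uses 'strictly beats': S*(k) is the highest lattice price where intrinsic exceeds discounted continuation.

price = 5.6596
boundary = - - - 44.3072 39.5110 44.3072 49.6855 44.3072 49.6855
tree:
5.6596
8.4811 3.2820
12.3540 5.2351 1.6203
17.4528 8.1099 2.7994 0.6082
22.2490 12.1388 4.7156 1.1587 0.1321
26.5259 17.4528 7.6974 2.1715 0.2837 0.0000
30.3399 22.2490 12.0745 3.9821 0.6095 0.0000 0.0000
33.7411 26.5259 17.4528 7.0876 1.3094 0.0000 0.0000 0.0000
36.7741 30.3399 22.2490 12.0745 2.8130 0.0000 0.0000 0.0000 0.0000
39.4787 33.7411 26.5259 17.4528 6.0433 0.0000 0.0000 0.0000 0.0000 0.0000

Δt=0.13144  u=1.12139  d=0.89175  q=0.52843  discount=0.98707
step 9 (expiry): payoffs max(K−S,0) = 39.4787 33.7411 26.5259 17.4528 6.0433 0.0000 0.0000 0.0000 0.0000 0.0000
step 8: (k=8,j=0): S=24.9859, K−S=36.7741, hold=35.9756 ⇒ V=36.7741 exercise | (k=8,j=1): S=31.4201, K−S=30.3399, hold=29.5415 ⇒ V=30.3399 exercise | (k=8,j=2): S=39.5110, K−S=22.2490, hold=21.4505 ⇒ V=22.2490 exercise | (k=8,j=3): S=49.6855, K−S=12.0745, hold=11.2760 ⇒ V=12.0745 exercise | (k=8,j=4): S=62.4800, K−S=0.0000, hold=2.8130 ⇒ V=2.8130 continue | (k=8,j=5): S=78.5692, K−S=0.0000, hold=0.0000 ⇒ V=0.0000 continue | (k=8,j=6): S=98.8015, K−S=0.0000, hold=0.0000 ⇒ V=0.0000 continue | (k=8,j=7): S=124.2439, K−S=0.0000, hold=0.0000 ⇒ V=0.0000 continue | (k=8,j=8): S=156.2379, K−S=0.0000, hold=0.0000 ⇒ V=0.0000 continue  boundary S*=49.6855
step 7: (k=7,j=0): S=28.0189, K−S=33.7411, hold=32.9426 ⇒ V=33.7411 exercise | (k=7,j=1): S=35.2341, K−S=26.5259, hold=25.7275 ⇒ V=26.5259 exercise | (k=7,j=2): S=44.3072, K−S=17.4528, hold=16.6544 ⇒ V=17.4528 exercise | (k=7,j=3): S=55.7167, K−S=6.0433, hold=7.0876 ⇒ V=7.0876 continue | (k=7,j=4): S=70.0643, K−S=0.0000, hold=1.3094 ⇒ V=1.3094 continue | (k=7,j=5): S=88.1065, K−S=0.0000, hold=0.0000 ⇒ V=0.0000 continue | (k=7,j=6): S=110.7948, K−S=0.0000, hold=0.0000 ⇒ V=0.0000 continue | (k=7,j=7): S=139.3255, K−S=0.0000, hold=0.0000 ⇒ V=0.0000 continue  boundary S*=44.3072
step 6: (k=6,j=0): S=31.4201, K−S=30.3399, hold=29.5415 ⇒ V=30.3399 exercise | (k=6,j=1): S=39.5110, K−S=22.2490, hold=21.4505 ⇒ V=22.2490 exercise | (k=6,j=2): S=49.6855, K−S=12.0745, hold=11.8207 ⇒ V=12.0745 exercise | (k=6,j=3): S=62.4800, K−S=0.0000, hold=3.9821 ⇒ V=3.9821 continue | (k=6,j=4): S=78.5692, K−S=0.0000, hold=0.6095 ⇒ V=0.6095 continue | (k=6,j=5): S=98.8015, K−S=0.0000, hold=0.0000 ⇒ V=0.0000 continue | (k=6,j=6): S=124.2439, K−S=0.0000, hold=0.0000 ⇒ V=0.0000 continue  boundary S*=49.6855
step 5: (k=5,j=0): S=35.2341, K−S=26.5259, hold=25.7275 ⇒ V=26.5259 exercise | (k=5,j=1): S=44.3072, K−S=17.4528, hold=16.6544 ⇒ V=17.4528 exercise | (k=5,j=2): S=55.7167, K−S=6.0433, hold=7.6974 ⇒ V=7.6974 continue | (k=5,j=3): S=70.0643, K−S=0.0000, hold=2.1715 ⇒ V=2.1715 continue | (k=5,j=4): S=88.1065, K−S=0.0000, hold=0.2837 ⇒ V=0.2837 continue | (k=5,j=5): S=110.7948, K−S=0.0000, hold=0.0000 ⇒ V=0.0000 continue  boundary S*=44.3072
step 4: (k=4,j=0): S=39.5110, K−S=22.2490, hold=21.4505 ⇒ V=22.2490 exercise | (k=4,j=1): S=49.6855, K−S=12.0745, hold=12.1388 ⇒ V=12.1388 continue | (k=4,j=2): S=62.4800, K−S=0.0000, hold=4.7156 ⇒ V=4.7156 continue | (k=4,j=3): S=78.5692, K−S=0.0000, hold=1.1587 ⇒ V=1.1587 continue | (k=4,j=4): S=98.8015, K−S=0.0000, hold=0.1321 ⇒ V=0.1321 continue  boundary S*=39.5110
step 3: (k=3,j=0): S=44.3072, K−S=17.4528, hold=16.6879 ⇒ V=17.4528 exercise | (k=3,j=1): S=55.7167, K−S=6.0433, hold=8.1099 ⇒ V=8.1099 continue | (k=3,j=2): S=70.0643, K−S=0.0000, hold=2.7994 ⇒ V=2.7994 continue | (k=3,j=3): S=88.1065, K−S=0.0000, hold=0.6082 ⇒ V=0.6082 continue  boundary S*=44.3072
step 2: (k=2,j=0): S=49.6855, K−S=12.0745, hold=12.3540 ⇒ V=12.3540 continue | (k=2,j=1): S=62.4800, K−S=0.0000, hold=5.2351 ⇒ V=5.2351 continue | (k=2,j=2): S=78.5692, K−S=0.0000, hold=1.6203 ⇒ V=1.6203 continue  boundary S*=-
step 1: (k=1,j=0): S=55.7167, K−S=6.0433, hold=8.4811 ⇒ V=8.4811 continue | (k=1,j=1): S=70.0643, K−S=0.0000, hold=3.2820 ⇒ V=3.2820 continue  boundary S*=-
step 0: (k=0,j=0): S=62.4800, K−S=0.0000, hold=5.6596 ⇒ V=5.6596 continue  boundary S*=-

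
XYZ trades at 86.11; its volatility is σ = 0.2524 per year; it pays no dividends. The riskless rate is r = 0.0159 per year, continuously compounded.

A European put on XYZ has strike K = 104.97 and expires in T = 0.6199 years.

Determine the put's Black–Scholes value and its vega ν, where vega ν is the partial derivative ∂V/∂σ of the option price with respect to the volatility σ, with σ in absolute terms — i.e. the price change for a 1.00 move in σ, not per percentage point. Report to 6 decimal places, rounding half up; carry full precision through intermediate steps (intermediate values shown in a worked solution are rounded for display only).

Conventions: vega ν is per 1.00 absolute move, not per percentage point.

price = 19.556082
ν = 18.884449

σ√T = 0.2524·√0.6199 = 0.198724
d₁ = (ln(S/K) + (r+σ²/2)T) / (σ√T) = (ln(86.11/104.97) + (0.0159+0.2524²/2)·0.6199) / 0.198724 = (-0.198049 + 0.029602) / 0.198724 = -0.847643
d₂ = d₁ − σ√T = -0.847643 − 0.198724 = -1.046367
e^{−rT} = 0.990192
N(−d₁) = 0.801682,  N(−d₂) = 0.852304
Put price V = K·e^{−rT}·N(−d₂) − S·N(−d₁) = 88.588894 − 69.032812 = 19.556082
φ(d₁) = (1/√(2π))·e^{−d₁²/2} = 0.278541
ν = S·φ(d₁)·√T = 18.884449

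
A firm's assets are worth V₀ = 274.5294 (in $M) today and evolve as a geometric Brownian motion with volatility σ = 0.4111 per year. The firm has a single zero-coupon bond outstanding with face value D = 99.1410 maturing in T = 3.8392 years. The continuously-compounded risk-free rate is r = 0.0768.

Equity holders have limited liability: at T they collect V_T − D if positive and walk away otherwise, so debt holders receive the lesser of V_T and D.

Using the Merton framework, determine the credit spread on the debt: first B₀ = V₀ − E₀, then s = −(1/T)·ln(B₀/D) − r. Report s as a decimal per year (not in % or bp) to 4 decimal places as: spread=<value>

spread=0.0084

With assets at 274.5294 and a single debt payment of 99.1410 at 3.8392 years:
d₁ = [ln(V₀/D) + (r + σ²/2)T] / (σ√T)
   = [ln(274.5294/99.1410) + (0.0768 + 0.5·0.4111²)·3.8392] / (0.4111·√3.8392)
   = [1.018515 + 0.619269] / 0.805504 = 2.033241
d₂ = d₁ − σ√T = 2.033241 − 0.805504 = 1.227737
N(d₁) = 0.978986,  N(d₂) = 0.890227,  e^(−rT) = 0.744643
E₀ = V₀·N(d₁) − D·e^(−rT)·N(d₂)
   = 274.5294·0.978986 − 99.1410·0.744643·0.890227 = 203.039722
B₀ = V₀ − E₀ = 274.5294 − 203.039722 = 71.489678
spread = −(1/T)·ln(B₀/D) − r = −(1/3.8392)·ln(71.489678/99.1410) − 0.0768 = 0.00837139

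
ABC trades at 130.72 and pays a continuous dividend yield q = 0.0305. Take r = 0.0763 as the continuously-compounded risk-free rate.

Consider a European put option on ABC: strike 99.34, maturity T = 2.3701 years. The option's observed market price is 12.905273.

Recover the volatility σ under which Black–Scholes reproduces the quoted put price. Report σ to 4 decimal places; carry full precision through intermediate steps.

At σ = 0.4628 the Black–Scholes value reproduces the quote:
σ√T = 0.4628·√2.3701 = 0.712487
d₁ = (ln(S/K) + (r−q+σ²/2)T) / (σ√T) = (ln(130.72/99.34) + (0.0763−0.0305+0.4628²/2)·2.3701) / 0.712487 = (0.274509 + 0.362369) / 0.712487 = 0.893881
d₂ = d₁ − σ√T = 0.893881 − 0.712487 = 0.181395
e^{−rT} = 0.834570
e^{−qT} = 0.930263
N(−d₁) = 0.185693,  N(−d₂) = 0.428029
V = K·e^{−rT}·N(−d₂) − S·e^{−qT}·N(−d₁) = 35.486240 − 22.580967 = 12.905273 (the observed quote) — the price is monotone increasing in volatility, hence this σ is the only solution

sigma = 0.4628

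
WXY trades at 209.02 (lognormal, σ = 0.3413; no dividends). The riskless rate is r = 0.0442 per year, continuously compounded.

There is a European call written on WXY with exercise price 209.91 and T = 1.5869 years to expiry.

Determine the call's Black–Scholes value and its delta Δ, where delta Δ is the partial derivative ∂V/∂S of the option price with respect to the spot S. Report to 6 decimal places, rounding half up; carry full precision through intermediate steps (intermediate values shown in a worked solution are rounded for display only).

σ√T = 0.3413·√1.5869 = 0.429943
d₁ = (ln(S/K) + (r+σ²/2)T) / (σ√T) = (ln(209.02/209.91) + (0.0442+0.3413²/2)·1.5869) / 0.429943 = (-0.004249 + 0.162567) / 0.429943 = 0.368229
d₂ = d₁ − σ√T = 0.368229 − 0.429943 = -0.061714
e^{−rT} = 0.932262
N(d₁) = 0.643649,  N(d₂) = 0.475395
Call price V = S·N(d₁) − K·e^{−rT}·N(d₂) = 134.535477 − 93.030673 = 41.504803
Δ = N(d₁) = 0.643649

price = 41.504803
Δ = 0.643649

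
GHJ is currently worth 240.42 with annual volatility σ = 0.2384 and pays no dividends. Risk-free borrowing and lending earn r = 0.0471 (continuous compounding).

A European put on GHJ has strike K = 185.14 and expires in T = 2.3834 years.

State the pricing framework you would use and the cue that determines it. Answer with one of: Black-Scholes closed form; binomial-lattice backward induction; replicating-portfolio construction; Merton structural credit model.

Key observation: everything needed for the exact continuous-time valuation of the European put on GHJ (strike 185.14) is given, and no feature rules the closed form out.

framework: Black-Scholes closed form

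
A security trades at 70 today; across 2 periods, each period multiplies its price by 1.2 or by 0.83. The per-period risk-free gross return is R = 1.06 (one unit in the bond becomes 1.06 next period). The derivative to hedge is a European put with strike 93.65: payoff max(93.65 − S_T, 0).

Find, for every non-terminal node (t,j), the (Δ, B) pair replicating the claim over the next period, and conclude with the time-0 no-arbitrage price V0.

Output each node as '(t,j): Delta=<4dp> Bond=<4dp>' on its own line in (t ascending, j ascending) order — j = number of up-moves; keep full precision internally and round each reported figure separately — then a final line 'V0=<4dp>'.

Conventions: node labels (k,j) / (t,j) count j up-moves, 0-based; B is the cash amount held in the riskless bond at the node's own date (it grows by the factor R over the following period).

(0,0): Delta=-0.8381 Bond=74.4746
(1,0): Delta=-1.0000 Bond=88.3491
(1,1): Delta=-0.7699 Bond=73.2177
V0=15.8071

Under the risk-neutral measure, an up-move has probability p* = (R−d)/(u−d) = 0.6216 and values discount at R = 1.06.
Payoffs at expiry: V(2,0)=45.4270, V(2,1)=23.9300, V(2,2)=0.0000
(1,0): S=58.1000. Δ = (V_up−V_dn)/(S_up−S_dn) = (23.9300−45.4270)/(69.7200−48.2230) = -1.0000. V = [p*·23.9300 + (1−p*)·45.4270]/1.06 = 30.2491. B = V − Δ·S = 88.3491.
(1,1): S=84.0000. Δ = (V_up−V_dn)/(S_up−S_dn) = (0.0000−23.9300)/(100.8000−69.7200) = -0.7699. V = [p*·0.0000 + (1−p*)·23.9300]/1.06 = 8.5421. B = V − Δ·S = 73.2177.
(0,0): S=70.0000. Δ = (V_up−V_dn)/(S_up−S_dn) = (8.5421−30.2491)/(84.0000−58.1000) = -0.8381. V = [p*·8.5421 + (1−p*)·30.2491]/1.06 = 15.8071. B = V − Δ·S = 74.4746.
Sanity check at the root: Δ(0,0)·S0 + B(0,0) reproduces V0 = 15.8071.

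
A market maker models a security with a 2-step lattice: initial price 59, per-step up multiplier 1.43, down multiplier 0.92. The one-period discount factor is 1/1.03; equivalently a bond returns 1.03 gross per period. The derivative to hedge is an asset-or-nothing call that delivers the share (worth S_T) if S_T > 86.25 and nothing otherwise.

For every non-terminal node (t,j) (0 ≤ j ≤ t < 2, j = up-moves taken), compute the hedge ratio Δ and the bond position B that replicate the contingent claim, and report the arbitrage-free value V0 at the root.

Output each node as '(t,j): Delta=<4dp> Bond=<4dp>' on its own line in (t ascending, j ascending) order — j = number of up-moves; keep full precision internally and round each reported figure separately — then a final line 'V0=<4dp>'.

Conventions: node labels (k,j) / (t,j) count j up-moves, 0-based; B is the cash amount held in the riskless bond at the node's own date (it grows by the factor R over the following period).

The replicating-portfolio and risk-neutral prices coincide; use p* = (1.03−0.92)/(1.43−0.92) = 0.2157 for the latter.
Payoffs at expiry: V(2,0)=0.0000, V(2,1)=0.0000, V(2,2)=120.6491
Node (1,0) S=54.2800: V=(p*·0.0000+(1−p*)·0.0000)/1.03=0.0000; Δ=(0.0000−0.0000)/(77.6204−49.9376)=0.0000; B=V−Δ·S=0.0000
Node (1,1) S=84.3700: V=(p*·120.6491+(1−p*)·0.0000)/1.03=25.2644; Δ=(120.6491−0.0000)/(120.6491−77.6204)=2.8039; B=V−Δ·S=-211.3024
Node (0,0) S=59.0000: V=(p*·25.2644+(1−p*)·0.0000)/1.03=5.2905; Δ=(25.2644−0.0000)/(84.3700−54.2800)=0.8396; B=V−Δ·S=-44.2476
Sanity check at the root: Δ(0,0)·S0 + B(0,0) reproduces V0 = 5.2905.

(0,0): Delta=0.8396 Bond=-44.2476
(1,0): Delta=0.0000 Bond=0.0000
(1,1): Delta=2.8039 Bond=-211.3024
V0=5.2905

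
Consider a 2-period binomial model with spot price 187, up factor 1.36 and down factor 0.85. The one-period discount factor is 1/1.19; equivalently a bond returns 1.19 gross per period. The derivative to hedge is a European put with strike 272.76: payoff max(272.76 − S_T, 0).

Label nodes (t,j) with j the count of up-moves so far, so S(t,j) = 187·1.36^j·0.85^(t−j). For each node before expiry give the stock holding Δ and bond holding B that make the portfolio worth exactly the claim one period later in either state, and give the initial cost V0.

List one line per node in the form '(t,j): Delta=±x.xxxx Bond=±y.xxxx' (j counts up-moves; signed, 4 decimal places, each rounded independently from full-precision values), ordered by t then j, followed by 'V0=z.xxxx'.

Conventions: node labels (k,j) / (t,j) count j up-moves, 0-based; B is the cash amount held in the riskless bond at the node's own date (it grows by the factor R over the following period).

Arbitrage-free pricing uses the up-move probability p* = (R−d)/(u−d) = 0.6667, discounting each step at R = 1.19.
Expiry values: V(2,0)=137.6525, V(2,1)=56.5880, V(2,2)=0.0000
Node (1,0) S=158.9500: V=(p*·56.5880+(1−p*)·137.6525)/1.19=70.2601; Δ=(56.5880−137.6525)/(216.1720−135.1075)=-1.0000; B=V−Δ·S=229.2101
Node (1,1) S=254.3200: V=(p*·0.0000+(1−p*)·56.5880)/1.19=15.8510; Δ=(0.0000−56.5880)/(345.8752−216.1720)=-0.4363; B=V−Δ·S=126.8078
Node (0,0) S=187.0000: V=(p*·15.8510+(1−p*)·70.2601)/1.19=28.5608; Δ=(15.8510−70.2601)/(254.3200−158.9500)=-0.5705; B=V−Δ·S=135.2453
Verification: the root portfolio costs Δ(0,0)·S0 + B(0,0) = 28.5608, matching V0.

(0,0): Delta=-0.5705 Bond=135.2453
(1,0): Delta=-1.0000 Bond=229.2101
(1,1): Delta=-0.4363 Bond=126.8078
V0=28.5608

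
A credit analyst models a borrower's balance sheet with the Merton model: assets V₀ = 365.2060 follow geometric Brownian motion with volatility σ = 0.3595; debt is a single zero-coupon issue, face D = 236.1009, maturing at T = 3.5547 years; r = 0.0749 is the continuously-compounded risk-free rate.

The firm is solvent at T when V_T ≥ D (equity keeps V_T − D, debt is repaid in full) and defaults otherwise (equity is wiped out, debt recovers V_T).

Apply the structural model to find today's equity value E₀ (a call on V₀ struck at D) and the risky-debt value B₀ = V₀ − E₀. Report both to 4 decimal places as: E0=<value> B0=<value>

Work the structural quantities from V₀ = 365.2060 against face 236.1009:
d₁ = [ln(V₀/D) + (r + σ²/2)T] / (σ√T)
   = [ln(365.2060/236.1009) + (0.0749 + 0.5·0.3595²)·3.5547] / (0.3595·√3.5547)
   = [0.436202 + 0.495952] / 0.677798 = 1.375269
d₂ = d₁ − σ√T = 1.375269 − 0.677798 = 0.697470
N(d₁) = 0.915476,  N(d₂) = 0.757246,  e^(−rT) = 0.766250
E₀ = V₀·N(d₁) − D·e^(−rT)·N(d₂)
   = 365.2060·0.915476 − 236.1009·0.766250·0.757246 = 197.342238
B₀ = V₀ − E₀ = 365.2060 − 197.342238 = 167.863762

E0=197.3422 B0=167.8638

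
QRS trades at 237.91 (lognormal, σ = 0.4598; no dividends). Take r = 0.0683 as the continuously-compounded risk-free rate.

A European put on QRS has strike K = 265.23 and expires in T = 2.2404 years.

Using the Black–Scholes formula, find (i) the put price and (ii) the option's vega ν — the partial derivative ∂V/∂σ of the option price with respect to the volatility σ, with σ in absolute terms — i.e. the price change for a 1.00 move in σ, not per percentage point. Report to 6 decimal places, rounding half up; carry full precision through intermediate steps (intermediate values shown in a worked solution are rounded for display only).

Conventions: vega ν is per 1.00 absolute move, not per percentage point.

price = 57.634854
ν = 130.692062

σ√T = 0.4598·√2.2404 = 0.688227
d₁ = (ln(S/K) + (r+σ²/2)T) / (σ√T) = (ln(237.91/265.23) + (0.0683+0.4598²/2)·2.2404) / 0.688227 = (-0.108705 + 0.389848) / 0.688227 = 0.408503
d₂ = d₁ − σ√T = 0.408503 − 0.688227 = -0.279724
e^{−rT} = 0.858113
N(−d₁) = 0.341452,  N(−d₂) = 0.610155
Put price V = K·e^{−rT}·N(−d₂) − S·N(−d₁) = 138.869772 − 81.234919 = 57.634854
φ(d₁) = (1/√(2π))·e^{−d₁²/2} = 0.367006
ν = S·φ(d₁)·√T = 130.692062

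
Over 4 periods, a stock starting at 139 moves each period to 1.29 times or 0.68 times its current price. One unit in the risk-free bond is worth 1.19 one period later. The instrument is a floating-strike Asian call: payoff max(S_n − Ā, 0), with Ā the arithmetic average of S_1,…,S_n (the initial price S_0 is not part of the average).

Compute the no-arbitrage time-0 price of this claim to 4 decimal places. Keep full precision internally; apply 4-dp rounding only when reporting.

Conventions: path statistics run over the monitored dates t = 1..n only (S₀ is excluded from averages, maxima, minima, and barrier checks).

No-arbitrage gives p* = (R−d)/(u−d) = 0.8361: enumerate every path, weight its payoff by its p*-probability, and discount by R^4.
Enumerate all 2^4 = 16 price paths (U = up ×1.29, D = down ×0.68); each path with k up-moves has probability p*^k·(1−p*)^(4−k).
DDDD: Ā=58.0549, payoff=0.0000, prob=0.000722
UDDD: Ā=110.1336, payoff=0.0000, prob=0.003683
DUDD: Ā=88.9361, payoff=0.0000, prob=0.003683
UUDD: Ā=168.7171, payoff=0.0000, prob=0.018785
DDUD: Ā=74.5218, payoff=0.0000, prob=0.003683
UDUD: Ā=141.3723, payoff=0.0000, prob=0.018785
DUUD: Ā=120.1748, payoff=0.0000, prob=0.018785
UUUD: Ā=227.9787, payoff=0.0000, prob=0.095806
DDDU: Ā=64.7201, payoff=0.0000, prob=0.003683
UDDU: Ā=122.7779, payoff=0.0000, prob=0.018785
DUDU: Ā=101.5804, payoff=5.3773, prob=0.018785
UUDU: Ā=192.7039, payoff=10.2011, prob=0.095806
DDUU: Ā=87.1661, payoff=19.7916, prob=0.018785
UDUU: Ā=165.3591, payoff=37.5459, prob=0.095806
DUUU: Ā=144.1616, payoff=58.7434, prob=0.095806
UUUU: Ā=273.4831, payoff=111.4397, prob=0.488609
Price = Σ prob·payoff / R^4 = 65.125617 / 2.005339 = 32.4761

price = 32.4761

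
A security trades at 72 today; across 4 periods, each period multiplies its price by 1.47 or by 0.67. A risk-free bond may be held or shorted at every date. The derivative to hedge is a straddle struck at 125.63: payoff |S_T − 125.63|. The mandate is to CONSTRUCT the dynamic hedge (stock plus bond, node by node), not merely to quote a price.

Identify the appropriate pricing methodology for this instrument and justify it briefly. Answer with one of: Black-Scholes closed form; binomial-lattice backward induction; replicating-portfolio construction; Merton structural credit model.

framework: replicating-portfolio construction

Key observation: a price alone would not answer the question — the per-node share/bond construction on the spot-72, 1.47/0.67 tree is required, and only the replicating-portfolio method yields it.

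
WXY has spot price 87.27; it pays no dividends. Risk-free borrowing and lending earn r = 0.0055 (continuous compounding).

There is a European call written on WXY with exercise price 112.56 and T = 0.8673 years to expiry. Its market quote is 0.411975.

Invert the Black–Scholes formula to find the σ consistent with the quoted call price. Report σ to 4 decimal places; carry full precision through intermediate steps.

At σ = 0.1727 the Black–Scholes value reproduces the quote:
σ√T = 0.1727·√0.8673 = 0.160834
d₁ = (ln(S/K) + (r+σ²/2)T) / (σ√T) = (ln(87.27/112.56) + (0.0055+0.1727²/2)·0.8673) / 0.160834 = (-0.254480 + 0.017704) / 0.160834 = -1.472178
d₂ = d₁ − σ√T = -1.472178 − 0.160834 = -1.633011
e^{−rT} = 0.995241
N(d₁) = 0.070486,  N(d₂) = 0.051233
V = S·N(d₁) − K·e^{−rT}·N(d₂) = 6.151352 − 5.739377 = 0.411975 (the quoted price), and the Black–Scholes price is strictly increasing in σ, so σ is unique

sigma = 0.1727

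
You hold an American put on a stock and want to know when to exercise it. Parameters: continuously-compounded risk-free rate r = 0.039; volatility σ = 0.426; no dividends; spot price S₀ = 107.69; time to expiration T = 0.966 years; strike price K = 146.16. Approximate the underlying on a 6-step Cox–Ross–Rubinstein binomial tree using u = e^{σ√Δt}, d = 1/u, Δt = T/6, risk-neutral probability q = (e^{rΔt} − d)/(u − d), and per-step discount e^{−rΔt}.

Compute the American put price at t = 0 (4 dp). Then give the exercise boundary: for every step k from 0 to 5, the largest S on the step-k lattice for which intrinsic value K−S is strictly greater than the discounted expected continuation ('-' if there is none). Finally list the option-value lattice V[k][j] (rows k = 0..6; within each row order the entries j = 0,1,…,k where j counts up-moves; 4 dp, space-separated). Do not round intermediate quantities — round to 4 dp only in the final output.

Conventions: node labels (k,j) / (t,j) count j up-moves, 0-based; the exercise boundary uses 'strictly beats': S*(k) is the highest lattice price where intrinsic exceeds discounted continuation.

price = 42.4233
boundary = - - 76.5079 90.7697 107.6900 90.7697
tree:
42.4233
55.5144 28.5568
69.6521 40.6678 15.5869
81.6731 55.3903 24.9800 5.4408
91.8054 69.6521 38.4700 10.4428 0.0000
100.3456 81.6731 55.3903 20.0433 0.0000 0.0000
107.5440 91.8054 69.6521 38.4700 0.0000 0.0000 0.0000

Δt=0.16100  u=1.18641  d=0.84288  q=0.47571  discount=0.99374
step 6 (expiry): payoffs max(K−S,0) = 107.5440 91.8054 69.6521 38.4700 0.0000 0.0000 0.0000
step 5: (k=5,j=0): S=45.8144, K−S=100.3456, hold=99.4307 ⇒ V=100.3456 exercise | (k=5,j=1): S=64.4869, K−S=81.6731, hold=80.7583 ⇒ V=81.6731 exercise | (k=5,j=2): S=90.7697, K−S=55.3903, hold=54.4755 ⇒ V=55.3903 exercise | (k=5,j=3): S=127.7645, K−S=18.3955, hold=20.0433 ⇒ V=20.0433 continue | (k=5,j=4): S=179.8372, K−S=0.0000, hold=0.0000 ⇒ V=0.0000 continue | (k=5,j=5): S=253.1330, K−S=0.0000, hold=0.0000 ⇒ V=0.0000 continue  boundary S*=90.7697
step 4: (k=4,j=0): S=54.3546, K−S=91.8054, hold=90.8905 ⇒ V=91.8054 exercise | (k=4,j=1): S=76.5079, K−S=69.6521, hold=68.7373 ⇒ V=69.6521 exercise | (k=4,j=2): S=107.6900, K−S=38.4700, hold=38.3341 ⇒ V=38.4700 exercise | (k=4,j=3): S=151.5810, K−S=0.0000, hold=10.4428 ⇒ V=10.4428 continue | (k=4,j=4): S=213.3605, K−S=0.0000, hold=0.0000 ⇒ V=0.0000 continue  boundary S*=107.6900
step 3: (k=3,j=0): S=64.4869, K−S=81.6731, hold=80.7583 ⇒ V=81.6731 exercise | (k=3,j=1): S=90.7697, K−S=55.3903, hold=54.4755 ⇒ V=55.3903 exercise | (k=3,j=2): S=127.7645, K−S=18.3955, hold=24.9800 ⇒ V=24.9800 continue | (k=3,j=3): S=179.8372, K−S=0.0000, hold=5.4408 ⇒ V=5.4408 continue  boundary S*=90.7697
step 2: (k=2,j=0): S=76.5079, K−S=69.6521, hold=68.7373 ⇒ V=69.6521 exercise | (k=2,j=1): S=107.6900, K−S=38.4700, hold=40.6678 ⇒ V=40.6678 continue | (k=2,j=2): S=151.5810, K−S=0.0000, hold=15.5869 ⇒ V=15.5869 continue  boundary S*=76.5079
step 1: (k=1,j=0): S=90.7697, K−S=55.3903, hold=55.5144 ⇒ V=55.5144 continue | (k=1,j=1): S=127.7645, K−S=18.3955, hold=28.5568 ⇒ V=28.5568 continue  boundary S*=-
step 0: (k=0,j=0): S=107.6900, K−S=38.4700, hold=42.4233 ⇒ V=42.4233 continue  boundary S*=-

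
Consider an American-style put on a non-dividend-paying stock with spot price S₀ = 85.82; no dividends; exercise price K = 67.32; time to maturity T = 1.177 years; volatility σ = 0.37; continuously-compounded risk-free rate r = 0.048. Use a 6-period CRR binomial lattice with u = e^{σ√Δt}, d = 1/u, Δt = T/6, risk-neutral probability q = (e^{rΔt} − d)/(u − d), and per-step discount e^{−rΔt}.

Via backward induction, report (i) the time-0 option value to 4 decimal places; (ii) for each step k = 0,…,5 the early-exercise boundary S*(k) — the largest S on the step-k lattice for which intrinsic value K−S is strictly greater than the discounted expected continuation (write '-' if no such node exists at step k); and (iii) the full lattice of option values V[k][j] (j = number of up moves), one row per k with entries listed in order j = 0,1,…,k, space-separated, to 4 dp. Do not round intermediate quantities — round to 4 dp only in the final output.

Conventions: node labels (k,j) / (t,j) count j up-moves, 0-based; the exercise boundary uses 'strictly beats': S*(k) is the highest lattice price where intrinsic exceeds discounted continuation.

params: Δt=0.19617 u=1.17807 d=0.84885 q=0.48786 e^(-rΔt)=0.99063
t_6 payoffs: 35.2154 22.7639 5.4831 0.0000 0.0000 0.0000 0.0000
t_5: node(5,0) S=37.8214 payoff=29.4986 vs cont=28.8677 → 29.4986 [stop]  node(5,1) S=52.4901 payoff=14.8299 vs cont=14.1990 → 14.8299 [stop]  node(5,2) S=72.8481 payoff=0.0000 vs cont=2.7818 → 2.7818 [wait]  node(5,3) S=101.1018 payoff=0.0000 vs cont=0.0000 → 0.0000 [wait]  node(5,4) S=140.3135 payoff=0.0000 vs cont=0.0000 → 0.0000 [wait]  node(5,5) S=194.7331 payoff=0.0000 vs cont=0.0000 → 0.0000 [wait]  ⇒ S*(5)=52.4901
t_4: node(4,0) S=44.5561 payoff=22.7639 vs cont=22.1330 → 22.7639 [stop]  node(4,1) S=61.8369 payoff=5.4831 vs cont=8.8682 → 8.8682 [wait]  node(4,2) S=85.8200 payoff=0.0000 vs cont=1.4113 → 1.4113 [wait]  node(4,3) S=119.1047 payoff=0.0000 vs cont=0.0000 → 0.0000 [wait]  node(4,4) S=165.2988 payoff=0.0000 vs cont=0.0000 → 0.0000 [wait]  ⇒ S*(4)=44.5561
t_3: node(3,0) S=52.4901 payoff=14.8299 vs cont=15.8350 → 15.8350 [wait]  node(3,1) S=72.8481 payoff=0.0000 vs cont=5.1813 → 5.1813 [wait]  node(3,2) S=101.1018 payoff=0.0000 vs cont=0.7160 → 0.7160 [wait]  node(3,3) S=140.3135 payoff=0.0000 vs cont=0.0000 → 0.0000 [wait]  ⇒ S*(3)=-
t_2: node(2,0) S=61.8369 payoff=5.4831 vs cont=10.5378 → 10.5378 [wait]  node(2,1) S=85.8200 payoff=0.0000 vs cont=2.9747 → 2.9747 [wait]  node(2,2) S=119.1047 payoff=0.0000 vs cont=0.3633 → 0.3633 [wait]  ⇒ S*(2)=-
t_1: node(1,0) S=72.8481 payoff=0.0000 vs cont=6.7839 → 6.7839 [wait]  node(1,1) S=101.1018 payoff=0.0000 vs cont=1.6848 → 1.6848 [wait]  ⇒ S*(1)=-
t_0: node(0,0) S=85.8200 payoff=0.0000 vs cont=4.2560 → 4.2560 [wait]  ⇒ S*(0)=-

price = 4.2560
boundary = - - - - 44.5561 52.4901
tree:
4.2560
6.7839 1.6848
10.5378 2.9747 0.3633
15.8350 5.1813 0.7160 0.0000
22.7639 8.8682 1.4113 0.0000 0.0000
29.4986 14.8299 2.7818 0.0000 0.0000 0.0000
35.2154 22.7639 5.4831 0.0000 0.0000 0.0000 0.0000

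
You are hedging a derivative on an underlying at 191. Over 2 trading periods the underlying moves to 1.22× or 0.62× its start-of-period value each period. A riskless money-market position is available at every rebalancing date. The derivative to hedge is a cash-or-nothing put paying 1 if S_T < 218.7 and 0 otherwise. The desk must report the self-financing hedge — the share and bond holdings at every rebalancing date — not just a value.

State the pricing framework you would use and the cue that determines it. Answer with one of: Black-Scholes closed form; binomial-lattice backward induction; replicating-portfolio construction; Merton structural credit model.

Key observation: what is demanded is not a single number but the (Δ, B) position at each node of the 1.22/0.62 tree starting at 191; constructing those positions is the replicating-portfolio method.

framework: replicating-portfolio construction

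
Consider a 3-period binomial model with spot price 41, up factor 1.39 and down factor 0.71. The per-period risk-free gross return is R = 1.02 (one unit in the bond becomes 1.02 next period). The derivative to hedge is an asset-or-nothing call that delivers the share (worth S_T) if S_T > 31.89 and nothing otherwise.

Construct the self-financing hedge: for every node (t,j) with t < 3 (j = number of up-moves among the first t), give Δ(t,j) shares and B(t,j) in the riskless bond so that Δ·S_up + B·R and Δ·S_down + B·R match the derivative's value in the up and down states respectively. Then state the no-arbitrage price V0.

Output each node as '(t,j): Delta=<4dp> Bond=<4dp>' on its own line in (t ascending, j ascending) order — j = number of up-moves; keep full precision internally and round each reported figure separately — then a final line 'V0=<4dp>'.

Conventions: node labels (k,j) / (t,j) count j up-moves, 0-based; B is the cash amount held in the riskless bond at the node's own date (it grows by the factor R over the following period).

Arbitrage-free pricing uses the up-move probability p* = (R−d)/(u−d) = 0.4559, discounting each step at R = 1.02.
Payoffs at expiry: V(3,0)=0.0000, V(3,1)=0.0000, V(3,2)=56.2434, V(3,3)=110.1104
  t=2,j=0: stock 20.6681 → up 28.7287 (V=0.0000), down 14.6744 (V=0.0000). Price 0.0000; hedge Δ=0.0000, bond B=0.0000.
  t=2,j=1: stock 40.4629 → up 56.2434 (V=56.2434), down 28.7287 (V=0.0000). Price 25.1376; hedge Δ=2.0441, bond B=-57.5733.
  t=2,j=2: stock 79.2161 → up 110.1104 (V=110.1104), down 56.2434 (V=56.2434). Price 79.2161; hedge Δ=1.0000, bond B=0.0000.
  t=1,j=0: stock 29.1100 → up 40.4629 (V=25.1376), down 20.6681 (V=0.0000). Price 11.2351; hedge Δ=1.2699, bond B=-25.7320.
  t=1,j=1: stock 56.9900 → up 79.2161 (V=79.2161), down 40.4629 (V=25.1376). Price 48.8148; hedge Δ=1.3955, bond B=-30.7124.
  t=0,j=0: stock 41.0000 → up 56.9900 (V=48.8148), down 29.1100 (V=11.2351). Price 27.8108; hedge Δ=1.3479, bond B=-27.4534.
Sanity check at the root: Δ(0,0)·S0 + B(0,0) reproduces V0 = 27.8108.

(0,0): Delta=1.3479 Bond=-27.4534
(1,0): Delta=1.2699 Bond=-25.7320
(1,1): Delta=1.3955 Bond=-30.7124
(2,0): Delta=0.0000 Bond=0.0000
(2,1): Delta=2.0441 Bond=-57.5733
(2,2): Delta=1.0000 Bond=0.0000
V0=27.8108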